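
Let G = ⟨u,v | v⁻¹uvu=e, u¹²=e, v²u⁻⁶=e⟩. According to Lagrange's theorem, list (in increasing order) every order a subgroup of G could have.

|G| = 24 = 2³ · 3. By Lagrange's theorem the order of any subgroup divides 24; the divisors of 24 are 1, 2, 3, 4, 6, 8, 12, 24.

Answer: 1, 2, 3, 4, 6, 8, 12, 24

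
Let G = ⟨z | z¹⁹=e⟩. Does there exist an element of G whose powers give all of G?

|G| = 19. The element z has order 19 (its powers give 19 distinct elements), so ⟨z⟩ = G and G is cyclic.

Answer: Yes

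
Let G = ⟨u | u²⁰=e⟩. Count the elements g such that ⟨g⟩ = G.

G is cyclic of order 20. An element generates G iff its order is 20, and a cyclic group of order 20 has exactly φ(20) = 8 such elements.

Answer: 8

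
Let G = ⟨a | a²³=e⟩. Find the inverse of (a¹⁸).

The order of (a¹⁸) is 23 (smallest k with (a¹⁸)ᵏ = e), so (a¹⁸)⁻¹ = (a¹⁸)²² = a⁵.
Check: (a¹⁸) · (a⁵) → (a¹⁸) · a⁵ = e, giving e as required.

Answer: a⁵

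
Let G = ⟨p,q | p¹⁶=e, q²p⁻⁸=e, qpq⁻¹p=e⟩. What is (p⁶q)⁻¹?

The order of (p⁶q) is 4 (smallest k with (p⁶q)ᵏ = e), so (p⁶q)⁻¹ = (p⁶q)³ = p⁶q⁻¹.
Check: (p⁶q) · (p⁶q⁻¹) → (p⁶q) · p⁶ = q;   q · q⁻¹ = e, giving e as required.

Answer: p⁶q⁻¹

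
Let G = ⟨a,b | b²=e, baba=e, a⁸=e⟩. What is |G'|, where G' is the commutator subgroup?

G' = [G, G] is generated by all commutators. The generator-pair commutators are: [a, b] = a².
The subgroup they normally generate is {e, a², a⁴, a⁶}, of order 4.
Check: |G/G'| = 16/4 = 4 is the order of the abelianisation.

Answer: 4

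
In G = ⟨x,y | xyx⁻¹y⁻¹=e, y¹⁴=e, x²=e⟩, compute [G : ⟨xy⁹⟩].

First find ord(xy⁹) by computing successive powers:
  (xy⁹)¹ = xy⁹, (xy⁹)² = y⁴, (xy⁹)³ = xy¹³, (xy⁹)⁴ = y⁸, (xy⁹)⁵ = xy³, (xy⁹)⁶ = y¹², (xy⁹)⁷ = xy⁷, (xy⁹)⁸ = y², (xy⁹)⁹ = xy¹¹, (xy⁹)¹⁰ = y⁶, (xy⁹)¹¹ = xy, (xy⁹)¹² = y¹⁰, (xy⁹)¹³ = xy⁵, (xy⁹)¹⁴ = e.
So |⟨xy⁹⟩| = ord(xy⁹) = 14. With |G| = 28, by Lagrange [G : ⟨xy⁹⟩] = 28/14 = 2.

Answer: 2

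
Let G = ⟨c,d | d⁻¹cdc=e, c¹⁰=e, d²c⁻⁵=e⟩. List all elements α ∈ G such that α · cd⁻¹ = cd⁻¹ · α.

⟨cd⁻¹⟩ ⊆ C_G(cd⁻¹) since powers of cd⁻¹ commute with cd⁻¹; so |C_G(cd⁻¹)| ≥ |⟨cd⁻¹⟩| = 4.
By orbit–stabilizer, |C_G(cd⁻¹)| = |G| / |conj. class of cd⁻¹| = 20 / 5 = 4.
The 4 elements commuting with cd⁻¹ are {e, c⁵, cd, cd⁻¹}.

Answer: {e, c⁵, cd, cd⁻¹}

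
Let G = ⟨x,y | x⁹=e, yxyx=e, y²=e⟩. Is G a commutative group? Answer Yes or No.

x·y = xy but y·x = x⁸y, so x·y ≠ y·x and G is not abelian.

Answer: No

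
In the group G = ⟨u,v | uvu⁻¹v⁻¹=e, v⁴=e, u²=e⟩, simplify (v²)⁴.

Compute successive powers of (v²), reducing at each step:
  (v²)²: (v²) · v² = e
  (v²)³: e · v² = v²
  (v²)⁴: (v²) · v² = e

Answer: e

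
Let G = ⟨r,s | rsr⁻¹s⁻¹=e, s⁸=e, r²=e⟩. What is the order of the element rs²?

Compute successive powers until reaching e:
  (rs²)¹ = rs², (rs²)² = s⁴, (rs²)³ = rs⁶, (rs²)⁴ = e.
The smallest positive k with (rs²)ᵏ = e is 4.

Answer: 4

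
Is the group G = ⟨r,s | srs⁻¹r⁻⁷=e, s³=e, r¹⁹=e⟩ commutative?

r·s = rs but s·r = r⁷s, so r·s ≠ s·r and G is not abelian.

Answer: No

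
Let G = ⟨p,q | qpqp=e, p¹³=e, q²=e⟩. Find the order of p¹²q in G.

Compute successive powers until reaching e:
  (p¹²q)¹ = p¹²q, (p¹²q)² = e.
The smallest positive k with (p¹²q)ᵏ = e is 2.

Answer: 2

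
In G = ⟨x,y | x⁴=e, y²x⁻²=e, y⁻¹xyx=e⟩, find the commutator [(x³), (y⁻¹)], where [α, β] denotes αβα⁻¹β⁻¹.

[(x³), (y⁻¹)] = (x³)·(y⁻¹)·(x³)⁻¹·(y⁻¹)⁻¹.
  (x³) · (y⁻¹) = xy
  (xy) · x = y
  y · y = x²

Answer: x²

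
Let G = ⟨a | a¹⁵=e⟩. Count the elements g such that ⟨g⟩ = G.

G is cyclic of order 15. An element generates G iff its order is 15, and a cyclic group of order 15 has exactly φ(15) = 8 such elements.

Answer: 8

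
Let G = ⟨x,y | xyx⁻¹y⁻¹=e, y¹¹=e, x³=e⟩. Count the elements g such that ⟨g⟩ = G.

G is cyclic of order 33. An element generates G iff its order is 33, and a cyclic group of order 33 has exactly φ(33) = 20 such elements.

Answer: 20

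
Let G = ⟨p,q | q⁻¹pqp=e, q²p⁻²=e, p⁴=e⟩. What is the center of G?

An element z ∈ Z(G) iff z commutes with every generator.
For example p² is central: (p²)·p = p³ = p·(p²); (p²)·q = q⁻¹ = q·(p²).
Whereas p ∉ Z(G) since p·q = pq ≠ pq⁻¹ = q·p.
Checking each of the 8 elements this way gives Z(G) = {e, p²}, of order 2.

Answer: {e, p²}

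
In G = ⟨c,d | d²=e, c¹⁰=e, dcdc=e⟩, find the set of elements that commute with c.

⟨c⟩ ⊆ C_G(c) since powers of c commute with c; so |C_G(c)| ≥ |⟨c⟩| = 10.
By orbit–stabilizer, |C_G(c)| = |G| / |conj. class of c| = 20 / 2 = 10.
The 10 elements commuting with c are {e, c, c², c³, c⁴, c⁵, c⁶, c⁷, c⁸, c⁹}.

Answer: {e, c, c², c³, c⁴, c⁵, c⁶, c⁷, c⁸, c⁹}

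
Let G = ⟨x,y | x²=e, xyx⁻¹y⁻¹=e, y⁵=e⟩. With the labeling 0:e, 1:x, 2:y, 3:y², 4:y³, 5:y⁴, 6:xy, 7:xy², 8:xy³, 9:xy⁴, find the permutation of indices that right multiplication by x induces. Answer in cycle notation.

(0 1)(2 6)(3 7)(4 8)(5 9)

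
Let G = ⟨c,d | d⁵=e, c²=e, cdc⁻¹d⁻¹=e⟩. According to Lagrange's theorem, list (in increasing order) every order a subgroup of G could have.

|G| = 10 = 2 · 5. By Lagrange's theorem the order of any subgroup divides 10; the divisors of 10 are 1, 2, 5, 10.

Answer: 1, 2, 5, 10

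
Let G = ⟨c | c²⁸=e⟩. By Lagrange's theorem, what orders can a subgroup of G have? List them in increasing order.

|G| = 28 = 2² · 7. By Lagrange's theorem the order of any subgroup divides 28; the divisors of 28 are 1, 2, 4, 7, 14, 28.

Answer: 1, 2, 4, 7, 14, 28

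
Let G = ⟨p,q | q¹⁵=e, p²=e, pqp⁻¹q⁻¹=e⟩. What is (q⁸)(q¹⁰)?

Compute (q⁸) · (q¹⁰) by multiplying left to right and reducing via the relations at each step:
  (q⁸) · q¹⁰ = q³

Answer: q³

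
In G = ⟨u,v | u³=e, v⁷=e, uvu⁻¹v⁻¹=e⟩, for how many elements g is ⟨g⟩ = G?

G is cyclic of order 21. An element generates G iff its order is 21, and a cyclic group of order 21 has exactly φ(21) = 12 such elements.

Answer: 12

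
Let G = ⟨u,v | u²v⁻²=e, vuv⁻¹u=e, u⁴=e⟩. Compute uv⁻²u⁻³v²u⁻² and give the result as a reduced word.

Multiply left to right, reducing at each step:
  u · v⁻² = u³
  (u³) · u⁻³ = e
  e · v² = u²
  (u²) · u⁻² = e

Answer: e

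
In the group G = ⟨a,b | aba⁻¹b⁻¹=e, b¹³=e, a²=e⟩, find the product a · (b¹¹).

Compute a · (b¹¹) by multiplying left to right and reducing via the relations at each step:
  a · b¹¹ = ab¹¹

Answer: ab¹¹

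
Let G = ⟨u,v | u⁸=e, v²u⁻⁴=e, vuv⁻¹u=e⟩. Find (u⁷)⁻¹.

The order of (u⁷) is 8 (smallest k with (u⁷)ᵏ = e), so (u⁷)⁻¹ = (u⁷)⁷ = u.
Check: (u⁷) · u → (u⁷) · u = e, giving e as required.

Answer: u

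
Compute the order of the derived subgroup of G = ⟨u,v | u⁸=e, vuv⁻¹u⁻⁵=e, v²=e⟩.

G' = [G, G] is generated by all commutators. The generator-pair commutators are: [u, v] = u⁴.
The subgroup they normally generate is {e, u⁴}, of order 2.
Check: |G/G'| = 16/2 = 8 is the order of the abelianisation.

Answer: 2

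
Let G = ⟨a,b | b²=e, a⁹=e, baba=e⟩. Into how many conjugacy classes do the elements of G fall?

The conjugacy classes (representative and size) are:
  [e] (size 1), [a⁸] (size 2), [a⁷] (size 2), [a⁶] (size 2), [a⁵] (size 2), [a⁴b] (size 9).
Class equation: 1 + 2 + 2 + 2 + 2 + 9 = 18 = |G|. So G has 6 conjugacy classes.

Answer: 6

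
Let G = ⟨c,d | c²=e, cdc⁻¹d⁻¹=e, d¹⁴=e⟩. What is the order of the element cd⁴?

Compute successive powers until reaching e:
  (cd⁴)¹ = cd⁴, (cd⁴)² = d⁸, (cd⁴)³ = cd¹², (cd⁴)⁴ = d², (cd⁴)⁵ = cd⁶, (cd⁴)⁶ = d¹⁰, (cd⁴)⁷ = c, (cd⁴)⁸ = d⁴, (cd⁴)⁹ = cd⁸, (cd⁴)¹⁰ = d¹², (cd⁴)¹¹ = cd², (cd⁴)¹² = d⁶, (cd⁴)¹³ = cd¹⁰, (cd⁴)¹⁴ = e.
The smallest positive k with (cd⁴)ᵏ = e is 14.

Answer: 14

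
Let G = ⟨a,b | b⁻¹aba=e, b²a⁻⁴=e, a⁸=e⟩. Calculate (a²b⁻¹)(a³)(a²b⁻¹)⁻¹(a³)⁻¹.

[(a²b⁻¹), (a³)] = (a²b⁻¹)·(a³)·(a²b⁻¹)⁻¹·(a³)⁻¹.
  (a²b⁻¹) · (a³) = a³b
  (a³b) · (a²b) = a⁵
  (a⁵) · (a⁵) = a²

Answer: a²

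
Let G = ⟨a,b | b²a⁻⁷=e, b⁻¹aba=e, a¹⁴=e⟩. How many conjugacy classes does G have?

The conjugacy classes (representative and size) are:
  [e] (size 1), [a¹³] (size 2), [a¹²] (size 2), [a¹¹] (size 2), [a⁴] (size 2), [a⁵] (size 2), [a⁸] (size 2), [a⁷] (size 1), [a⁵b⁻¹] (size 7), [a⁵b] (size 7).
Class equation: 1 + 2 + 2 + 2 + 2 + 2 + 2 + 1 + 7 + 7 = 28 = |G|. So G has 10 conjugacy classes.

Answer: 10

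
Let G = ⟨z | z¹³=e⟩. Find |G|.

G is generated by a single element, so G is cyclic. The relator gives z¹³ = e and no smaller power is forced to be e, so the 13 powers {e, z, z², z³, z⁴, z⁵, z⁶, z⁷, z⁸, z⁹, z¹², z¹¹, z¹⁰} are distinct. Hence |G| = 13.

Answer: 13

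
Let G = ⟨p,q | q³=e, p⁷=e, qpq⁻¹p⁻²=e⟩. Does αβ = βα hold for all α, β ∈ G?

p·q = pq but q·p = p²q, so p·q ≠ q·p and G is not abelian.

Answer: No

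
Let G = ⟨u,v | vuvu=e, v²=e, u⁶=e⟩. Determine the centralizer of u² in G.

⟨u²⟩ ⊆ C_G(u²) since powers of u² commute with u²; so |C_G(u²)| ≥ |⟨u²⟩| = 3.
By orbit–stabilizer, |C_G(u²)| = |G| / |conj. class of u²| = 12 / 2 = 6.
The 6 elements commuting with u² are {e, u, u², u³, u⁴, u⁵}.

Answer: {e, u, u², u³, u⁴, u⁵}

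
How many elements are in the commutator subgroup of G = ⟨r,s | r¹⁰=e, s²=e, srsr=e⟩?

G' = [G, G] is generated by all commutators. The generator-pair commutators are: [r, s] = r².
The subgroup they normally generate is {e, r², r⁴, r⁶, r⁸}, of order 5.
Check: |G/G'| = 20/5 = 4 is the order of the abelianisation.

Answer: 5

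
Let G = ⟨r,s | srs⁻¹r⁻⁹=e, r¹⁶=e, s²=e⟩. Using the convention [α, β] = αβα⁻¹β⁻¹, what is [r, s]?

[r, s] = r·s·r⁻¹·s⁻¹.
  r · s = rs
  (rs) · (r¹⁵) = r⁸s
  (r⁸s) · s = r⁸

Answer: r⁸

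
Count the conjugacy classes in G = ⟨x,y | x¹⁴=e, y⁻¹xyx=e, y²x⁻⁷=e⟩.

The conjugacy classes (representative and size) are:
  [e] (size 1), [x¹³] (size 2), [x¹²] (size 2), [x¹¹] (size 2), [x⁴] (size 2), [x⁵] (size 2), [x⁸] (size 2), [x⁷] (size 1), [x⁵y⁻¹] (size 7), [x⁵y] (size 7).
Class equation: 1 + 2 + 2 + 2 + 2 + 2 + 2 + 1 + 7 + 7 = 28 = |G|. So G has 10 conjugacy classes.

Answer: 10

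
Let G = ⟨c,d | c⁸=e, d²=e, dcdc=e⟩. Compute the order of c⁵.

Compute successive powers until reaching e:
  (c⁵)¹ = c⁵, (c⁵)² = c², (c⁵)³ = c⁷, (c⁵)⁴ = c⁴, (c⁵)⁵ = c, (c⁵)⁶ = c⁶, (c⁵)⁷ = c³, (c⁵)⁸ = e.
The smallest positive k with (c⁵)ᵏ = e is 8.

Answer: 8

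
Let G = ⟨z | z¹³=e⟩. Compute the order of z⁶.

Compute successive powers until reaching e:
  (z⁶)¹ = z⁶, (z⁶)² = z¹², (z⁶)³ = z⁵, (z⁶)⁴ = z¹¹, (z⁶)⁵ = z⁴, (z⁶)⁶ = z¹⁰, (z⁶)⁷ = z³, (z⁶)⁸ = z⁹, (z⁶)⁹ = z², (z⁶)¹⁰ = z⁸, (z⁶)¹¹ = z, (z⁶)¹² = z⁷, (z⁶)¹³ = e.
The smallest positive k with (z⁶)ᵏ = e is 13.

Answer: 13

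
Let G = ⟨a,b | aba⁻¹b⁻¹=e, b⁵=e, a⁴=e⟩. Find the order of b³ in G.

Compute successive powers until reaching e:
  (b³)¹ = b³, (b³)² = b, (b³)³ = b⁴, (b³)⁴ = b², (b³)⁵ = e.
The smallest positive k with (b³)ᵏ = e is 5.

Answer: 5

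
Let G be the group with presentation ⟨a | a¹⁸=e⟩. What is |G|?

G is generated by a single element, so G is cyclic. The relator gives a¹⁸ = e and no smaller power is forced to be e, so the 18 powers {a, e, a², a³, a⁴, a⁵, a⁶, a⁷, a⁸, a⁹, a¹², a¹³, a¹¹, a¹⁰, a¹⁴, a¹⁵, a¹⁶, a¹⁷} are distinct. Hence |G| = 18.

Answer: 18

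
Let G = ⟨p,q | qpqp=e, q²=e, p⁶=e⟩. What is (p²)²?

Compute successive powers of (p²), reducing at each step:
  (p²)²: (p²) · p² = p⁴

Answer: p⁴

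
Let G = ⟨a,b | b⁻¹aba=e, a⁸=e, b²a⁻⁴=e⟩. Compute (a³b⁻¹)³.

Compute successive powers of (a³b⁻¹), reducing at each step:
  (a³b⁻¹)²: (a³b⁻¹) · a³ = b⁻¹;   (b⁻¹) · b⁻¹ = a⁴
  (a³b⁻¹)³: (a⁴) · a³ = a⁷;   (a⁷) · b⁻¹ = a³b

Answer: a³b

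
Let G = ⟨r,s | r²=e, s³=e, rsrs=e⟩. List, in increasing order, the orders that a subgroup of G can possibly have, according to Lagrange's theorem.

|G| = 6 = 2 · 3. By Lagrange's theorem the order of any subgroup divides 6; the divisors of 6 are 1, 2, 3, 6.

Answer: 1, 2, 3, 6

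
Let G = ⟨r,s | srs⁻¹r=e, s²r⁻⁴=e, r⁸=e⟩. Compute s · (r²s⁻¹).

Compute s · (r²s⁻¹) by multiplying left to right and reducing via the relations at each step:
  s · r² = r²s⁻¹
  (r²s⁻¹) · s⁻¹ = r⁶

Answer: r⁶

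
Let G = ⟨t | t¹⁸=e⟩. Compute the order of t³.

Compute successive powers until reaching e:
  (t³)¹ = t³, (t³)² = t⁶, (t³)³ = t⁹, (t³)⁴ = t¹², (t³)⁵ = t¹⁵, (t³)⁶ = e.
The smallest positive k with (t³)ᵏ = e is 6.

Answer: 6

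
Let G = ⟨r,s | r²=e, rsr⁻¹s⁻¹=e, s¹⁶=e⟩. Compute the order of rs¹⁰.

Compute successive powers until reaching e:
  (rs¹⁰)¹ = rs¹⁰, (rs¹⁰)² = s⁴, (rs¹⁰)³ = rs¹⁴, (rs¹⁰)⁴ = s⁸, (rs¹⁰)⁵ = rs², (rs¹⁰)⁶ = s¹², (rs¹⁰)⁷ = rs⁶, (rs¹⁰)⁸ = e.
The smallest positive k with (rs¹⁰)ᵏ = e is 8.

Answer: 8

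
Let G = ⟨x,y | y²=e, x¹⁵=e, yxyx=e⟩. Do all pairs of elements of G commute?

x·y = xy but y·x = x¹⁴y, so x·y ≠ y·x and G is not abelian.

Answer: No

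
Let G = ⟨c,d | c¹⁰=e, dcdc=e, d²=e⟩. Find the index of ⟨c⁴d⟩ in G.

First find ord(c⁴d) by computing successive powers:
  (c⁴d)¹ = c⁴d, (c⁴d)² = e.
So |⟨c⁴d⟩| = ord(c⁴d) = 2. With |G| = 20, by Lagrange [G : ⟨c⁴d⟩] = 20/2 = 10.

Answer: 10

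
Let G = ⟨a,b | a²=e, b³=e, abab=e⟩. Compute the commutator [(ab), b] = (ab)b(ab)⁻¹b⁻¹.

[(ab), b] = (ab)·b·(ab)⁻¹·b⁻¹.
  (ab) · b = ab²
  (ab²) · (ab) = b²
  (b²) · (b²) = b

Answer: b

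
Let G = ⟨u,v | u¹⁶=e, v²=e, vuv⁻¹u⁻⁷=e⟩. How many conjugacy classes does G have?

The conjugacy classes (representative and size) are:
  [e] (size 1), [u] (size 2), [u¹⁴] (size 2), [u³] (size 2), [u⁴] (size 2), [u¹⁰] (size 2), [u⁸] (size 1), [u⁹] (size 2), [u¹¹] (size 2), [u¹⁰v] (size 8), [uv] (size 8).
Class equation: 1 + 2 + 2 + 2 + 2 + 2 + 1 + 2 + 2 + 8 + 8 = 32 = |G|. So G has 11 conjugacy classes.

Answer: 11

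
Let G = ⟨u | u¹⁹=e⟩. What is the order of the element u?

Compute successive powers until reaching e:
  u¹ = u, u² = u², u³ = u³, u⁴ = u⁴, u⁵ = u⁵, u⁶ = u⁶, u⁷ = u⁷, u⁸ = u⁸, u⁹ = u⁹, u¹⁰ = u¹⁰, u¹¹ = u¹¹, u¹² = u¹², u¹³ = u¹³, u¹⁴ = u¹⁴, u¹⁵ = u¹⁵, u¹⁶ = u¹⁶, u¹⁷ = u¹⁷, u¹⁸ = u¹⁸, u¹⁹ = e.
The smallest positive k with uᵏ = e is 19.

Answer: 19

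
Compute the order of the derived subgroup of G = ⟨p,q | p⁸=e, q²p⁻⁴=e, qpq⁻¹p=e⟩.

G' = [G, G] is generated by all commutators. The generator-pair commutators are: [p, q] = p².
The subgroup they normally generate is {e, p², p⁴, p⁶}, of order 4.
Check: |G/G'| = 16/4 = 4 is the order of the abelianisation.

Answer: 4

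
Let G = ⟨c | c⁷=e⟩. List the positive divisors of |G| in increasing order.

|G| = 7 = 7. By Lagrange's theorem the order of any subgroup divides 7; the divisors of 7 are 1, 7.

Answer: 1, 7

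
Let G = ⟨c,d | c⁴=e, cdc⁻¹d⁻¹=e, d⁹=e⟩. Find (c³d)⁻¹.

The order of (c³d) is 36 (smallest k with (c³d)ᵏ = e), so (c³d)⁻¹ = (c³d)³⁵ = cd⁸.
Check: (c³d) · (cd⁸) → (c³d) · c = d;   d · d⁸ = e, giving e as required.

Answer: cd⁸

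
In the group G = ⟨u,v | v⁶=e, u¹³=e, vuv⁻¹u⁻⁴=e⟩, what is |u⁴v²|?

Compute successive powers until reaching e:
  (u⁴v²)¹ = u⁴v², (u⁴v²)² = u³v⁴, (u⁴v²)³ = e.
The smallest positive k with (u⁴v²)ᵏ = e is 3.

Answer: 3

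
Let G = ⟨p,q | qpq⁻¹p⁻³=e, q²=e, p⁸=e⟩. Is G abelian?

p·q = pq but q·p = p³q, so p·q ≠ q·p and G is not abelian.

Answer: No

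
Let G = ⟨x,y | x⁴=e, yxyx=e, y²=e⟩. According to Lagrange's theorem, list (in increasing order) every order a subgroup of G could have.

|G| = 8 = 2³. By Lagrange's theorem the order of any subgroup divides 8; the divisors of 8 are 1, 2, 4, 8.

Answer: 1, 2, 4, 8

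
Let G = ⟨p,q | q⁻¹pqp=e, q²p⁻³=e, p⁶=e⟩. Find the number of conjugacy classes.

The conjugacy classes (representative and size) are:
  [e] (size 1), [p] (size 2), [p²] (size 2), [p³] (size 1), [pq⁻¹] (size 3), [p²q⁻¹] (size 3).
Class equation: 1 + 2 + 2 + 1 + 3 + 3 = 12 = |G|. So G has 6 conjugacy classes.

Answer: 6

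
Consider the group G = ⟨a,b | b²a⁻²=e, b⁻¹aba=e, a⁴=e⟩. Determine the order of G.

Enumerate words in the generators, reducing via the relations: the distinct elements are
  {a, b, e, ab, a², a³, b⁻¹, ab⁻¹}.
No further products give new elements, so |G| = 8.

Answer: 8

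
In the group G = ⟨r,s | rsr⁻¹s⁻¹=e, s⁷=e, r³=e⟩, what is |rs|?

Compute successive powers until reaching e:
  (rs)¹ = rs, (rs)² = r²s², (rs)³ = s³, (rs)⁴ = rs⁴, (rs)⁵ = r²s⁵, (rs)⁶ = s⁶, (rs)⁷ = r, (rs)⁸ = r²s, (rs)⁹ = s², (rs)¹⁰ = rs³, (rs)¹¹ = r²s⁴, (rs)¹² = s⁵, (rs)¹³ = rs⁶, (rs)¹⁴ = r², (rs)¹⁵ = s, (rs)¹⁶ = rs², (rs)¹⁷ = r²s³, (rs)¹⁸ = s⁴, (rs)¹⁹ = rs⁵, (rs)²⁰ = r²s⁶, (rs)²¹ = e.
The smallest positive k with (rs)ᵏ = e is 21.

Answer: 21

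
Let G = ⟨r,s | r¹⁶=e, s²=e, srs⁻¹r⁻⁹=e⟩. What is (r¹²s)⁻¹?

The order of (r¹²s) is 4 (smallest k with (r¹²s)ᵏ = e), so (r¹²s)⁻¹ = (r¹²s)³ = r⁴s.
Check: (r¹²s) · (r⁴s) → (r¹²s) · r⁴ = s;   s · s = e, giving e as required.

Answer: r⁴s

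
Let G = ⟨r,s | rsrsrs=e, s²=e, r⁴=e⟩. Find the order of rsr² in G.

Compute successive powers until reaching e:
  (rsr²)¹ = rsr², (rsr²)² = r²sr³, (rsr²)³ = e.
The smallest positive k with (rsr²)ᵏ = e is 3.

Answer: 3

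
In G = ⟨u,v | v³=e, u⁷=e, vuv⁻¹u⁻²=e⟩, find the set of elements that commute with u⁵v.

⟨u⁵v⟩ ⊆ C_G(u⁵v) since powers of u⁵v commute with u⁵v; so |C_G(u⁵v)| ≥ |⟨u⁵v⟩| = 3.
By orbit–stabilizer, |C_G(u⁵v)| = |G| / |conj. class of u⁵v| = 21 / 7 = 3.
The 3 elements commuting with u⁵v are {e, uv², u⁵v}.

Answer: {e, uv², u⁵v}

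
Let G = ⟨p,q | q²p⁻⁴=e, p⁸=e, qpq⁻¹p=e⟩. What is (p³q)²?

Compute successive powers of (p³q), reducing at each step:
  (p³q)²: (p³q) · p³ = q;   q · q = p⁴

Answer: p⁴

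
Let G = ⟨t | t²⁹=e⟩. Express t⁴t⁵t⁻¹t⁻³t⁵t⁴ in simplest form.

Multiply left to right, reducing at each step:
  (t⁴) · t⁵ = t⁹
  (t⁹) · t⁻¹ = t⁸
  (t⁸) · t⁻³ = t⁵
  (t⁵) · t⁵ = t¹⁰
  (t¹⁰) · t⁴ = t¹⁴

Answer: t¹⁴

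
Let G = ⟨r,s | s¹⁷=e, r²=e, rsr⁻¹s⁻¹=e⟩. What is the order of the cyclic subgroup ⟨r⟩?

|⟨r⟩| equals the order of r. Compute successive powers until reaching e:
  r¹ = r, r² = e.
The smallest positive k with rᵏ = e is 2, so |⟨r⟩| = 2.

Answer: 2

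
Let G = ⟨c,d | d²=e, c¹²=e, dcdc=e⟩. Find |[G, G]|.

G' = [G, G] is generated by all commutators. The generator-pair commutators are: [c, d] = c².
The subgroup they normally generate is {e, c², c⁴, c⁶, c⁸, c¹⁰}, of order 6.
Check: |G/G'| = 24/6 = 4 is the order of the abelianisation.

Answer: 6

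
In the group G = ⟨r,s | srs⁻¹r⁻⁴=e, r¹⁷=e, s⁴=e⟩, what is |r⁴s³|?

Compute successive powers until reaching e:
  (r⁴s³)¹ = r⁴s³, (r⁴s³)² = r⁵s², (r⁴s³)³ = rs, (r⁴s³)⁴ = e.
The smallest positive k with (r⁴s³)ᵏ = e is 4.

Answer: 4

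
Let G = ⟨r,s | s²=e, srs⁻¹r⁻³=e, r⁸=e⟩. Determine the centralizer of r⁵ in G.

⟨r⁵⟩ ⊆ C_G(r⁵) since powers of r⁵ commute with r⁵; so |C_G(r⁵)| ≥ |⟨r⁵⟩| = 8.
By orbit–stabilizer, |C_G(r⁵)| = |G| / |conj. class of r⁵| = 16 / 2 = 8.
The 8 elements commuting with r⁵ are {e, r, r², r³, r⁴, r⁵, r⁶, r⁷}.

Answer: {e, r, r², r³, r⁴, r⁵, r⁶, r⁷}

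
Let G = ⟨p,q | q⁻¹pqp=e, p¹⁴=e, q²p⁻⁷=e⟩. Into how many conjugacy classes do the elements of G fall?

The conjugacy classes (representative and size) are:
  [e] (size 1), [p¹³] (size 2), [p¹²] (size 2), [p¹¹] (size 2), [p⁴] (size 2), [p⁵] (size 2), [p⁸] (size 2), [p⁷] (size 1), [p⁵q⁻¹] (size 7), [p⁵q] (size 7).
Class equation: 1 + 2 + 2 + 2 + 2 + 2 + 2 + 1 + 7 + 7 = 28 = |G|. So G has 10 conjugacy classes.

Answer: 10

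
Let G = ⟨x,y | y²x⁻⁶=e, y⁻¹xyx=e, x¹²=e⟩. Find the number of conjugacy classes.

The conjugacy classes (representative and size) are:
  [e] (size 1), [x¹¹] (size 2), [x²] (size 2), [x⁹] (size 2), [x⁴] (size 2), [x⁵] (size 2), [x⁶] (size 1), [x²y] (size 6), [xy] (size 6).
Class equation: 1 + 2 + 2 + 2 + 2 + 2 + 1 + 6 + 6 = 24 = |G|. So G has 9 conjugacy classes.

Answer: 9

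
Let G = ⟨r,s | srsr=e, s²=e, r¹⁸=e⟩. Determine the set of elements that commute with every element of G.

An element z ∈ Z(G) iff z commutes with every generator.
For example r⁹ is central: (r⁹)·r = r¹⁰ = r·(r⁹); (r⁹)·s = r⁹s = s·(r⁹).
Whereas r ∉ Z(G) since r·s = rs ≠ r¹⁷s = s·r.
Checking each of the 36 elements this way gives Z(G) = {e, r⁹}, of order 2.

Answer: {e, r⁹}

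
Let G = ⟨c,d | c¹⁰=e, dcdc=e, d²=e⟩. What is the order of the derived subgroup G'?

G' = [G, G] is generated by all commutators. The generator-pair commutators are: [c, d] = c².
The subgroup they normally generate is {e, c², c⁴, c⁶, c⁸}, of order 5.
Check: |G/G'| = 20/5 = 4 is the order of the abelianisation.

Answer: 5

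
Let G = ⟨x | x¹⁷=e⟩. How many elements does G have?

G is generated by a single element, so G is cyclic. The relator gives x¹⁷ = e and no smaller power is forced to be e, so the 17 powers {e, x, x², x³, x⁴, x⁵, x⁶, x⁷, x⁸, x⁹, x¹², x¹³, x¹¹, x¹⁰, x¹⁴, x¹⁵, x¹⁶} are distinct. Hence |G| = 17.

Answer: 17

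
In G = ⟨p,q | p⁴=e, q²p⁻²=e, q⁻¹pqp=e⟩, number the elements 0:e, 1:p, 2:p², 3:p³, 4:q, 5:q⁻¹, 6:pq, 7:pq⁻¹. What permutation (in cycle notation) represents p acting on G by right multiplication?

(0 1 2 3)(4 7 5 6)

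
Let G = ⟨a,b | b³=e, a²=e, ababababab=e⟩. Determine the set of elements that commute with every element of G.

An element z ∈ Z(G) iff z commutes with every generator.
For example e is central: e·a = a = a·e; e·b = b = b·e.
Whereas a ∉ Z(G) since a·b = ab ≠ ba = b·a.
Checking each of the 60 elements this way gives Z(G) = {e}, of order 1.

Answer: {e}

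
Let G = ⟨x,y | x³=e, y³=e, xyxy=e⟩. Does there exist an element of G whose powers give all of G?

Every cyclic group is abelian. But x·y = xy while y·x = x²y², so x·y ≠ y·x and G is not abelian. Hence G is not cyclic.

Answer: No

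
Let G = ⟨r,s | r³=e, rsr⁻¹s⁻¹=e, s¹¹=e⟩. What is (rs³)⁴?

Compute successive powers of (rs³), reducing at each step:
  (rs³)²: (rs³) · r = r²s³;   (r²s³) · s³ = r²s⁶
  (rs³)³: (r²s⁶) · r = s⁶;   (s⁶) · s³ = s⁹
  (rs³)⁴: (s⁹) · r = rs⁹;   (rs⁹) · s³ = rs

Answer: rs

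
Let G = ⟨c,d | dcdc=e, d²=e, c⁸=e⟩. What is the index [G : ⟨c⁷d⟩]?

First find ord(c⁷d) by computing successive powers:
  (c⁷d)¹ = c⁷d, (c⁷d)² = e.
So |⟨c⁷d⟩| = ord(c⁷d) = 2. With |G| = 16, by Lagrange [G : ⟨c⁷d⟩] = 16/2 = 8.

Answer: 8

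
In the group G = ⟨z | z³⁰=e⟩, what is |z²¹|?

Compute successive powers until reaching e:
  (z²¹)¹ = z²¹, (z²¹)² = z¹², (z²¹)³ = z³, (z²¹)⁴ = z²⁴, (z²¹)⁵ = z¹⁵, (z²¹)⁶ = z⁶, (z²¹)⁷ = z²⁷, (z²¹)⁸ = z¹⁸, (z²¹)⁹ = z⁹, (z²¹)¹⁰ = e.
The smallest positive k with (z²¹)ᵏ = e is 10.

Answer: 10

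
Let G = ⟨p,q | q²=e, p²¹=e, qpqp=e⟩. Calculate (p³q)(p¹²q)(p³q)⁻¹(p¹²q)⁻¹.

[(p³q), (p¹²q)] = (p³q)·(p¹²q)·(p³q)⁻¹·(p¹²q)⁻¹.
  (p³q) · (p¹²q) = p¹²
  (p¹²) · (p³q) = p¹⁵q
  (p¹⁵q) · (p¹²q) = p³

Answer: p³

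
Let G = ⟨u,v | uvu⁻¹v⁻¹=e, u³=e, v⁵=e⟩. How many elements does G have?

Enumerate words in the generators, reducing via the relations: the distinct elements are
  {e, u, v, uv, u², v², v³, v⁴, uv², uv³, uv⁴, u²v, u²v², u²v³, u²v⁴}.
No further products give new elements, so |G| = 15.

Answer: 15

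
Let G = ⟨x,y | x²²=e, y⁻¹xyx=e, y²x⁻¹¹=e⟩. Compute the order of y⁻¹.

Compute successive powers until reaching e:
  (y⁻¹)¹ = y⁻¹, (y⁻¹)² = x¹¹, (y⁻¹)³ = y, (y⁻¹)⁴ = e.
The smallest positive k with (y⁻¹)ᵏ = e is 4.

Answer: 4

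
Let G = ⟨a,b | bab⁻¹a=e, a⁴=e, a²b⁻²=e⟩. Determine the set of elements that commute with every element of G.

An element z ∈ Z(G) iff z commutes with every generator.
For example a² is central: (a²)·a = a³ = a·(a²); (a²)·b = b⁻¹ = b·(a²).
Whereas a ∉ Z(G) since a·b = ab ≠ ab⁻¹ = b·a.
Checking each of the 8 elements this way gives Z(G) = {e, a²}, of order 2.

Answer: {e, a²}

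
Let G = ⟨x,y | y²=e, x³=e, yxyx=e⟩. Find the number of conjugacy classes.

The conjugacy classes (representative and size) are:
  [e] (size 1), [x] (size 2), [xy] (size 3).
Class equation: 1 + 2 + 3 = 6 = |G|. So G has 3 conjugacy classes.

Answer: 3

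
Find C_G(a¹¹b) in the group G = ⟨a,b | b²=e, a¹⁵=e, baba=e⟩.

⟨a¹¹b⟩ ⊆ C_G(a¹¹b) since powers of a¹¹b commute with a¹¹b; so |C_G(a¹¹b)| ≥ |⟨a¹¹b⟩| = 2.
By orbit–stabilizer, |C_G(a¹¹b)| = |G| / |conj. class of a¹¹b| = 30 / 15 = 2.
The 2 elements commuting with a¹¹b are {e, a¹¹b}.

Answer: {e, a¹¹b}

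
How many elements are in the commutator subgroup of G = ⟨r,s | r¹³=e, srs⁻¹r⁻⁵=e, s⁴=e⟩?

G' = [G, G] is generated by all commutators. The generator-pair commutators are: [r, s] = r⁹.
The subgroup they normally generate is {e, r, r², r³, r⁴, r⁵, r⁶, r⁷, r⁸, r⁹, r¹⁰, r¹¹, r¹²}, of order 13.
Check: |G/G'| = 52/13 = 4 is the order of the abelianisation.

Answer: 13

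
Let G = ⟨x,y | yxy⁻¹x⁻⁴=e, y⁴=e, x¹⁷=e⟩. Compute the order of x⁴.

Compute successive powers until reaching e:
  (x⁴)¹ = x⁴, (x⁴)² = x⁸, (x⁴)³ = x¹², (x⁴)⁴ = x¹⁶, (x⁴)⁵ = x³, (x⁴)⁶ = x⁷, (x⁴)⁷ = x¹¹, (x⁴)⁸ = x¹⁵, (x⁴)⁹ = x², (x⁴)¹⁰ = x⁶, (x⁴)¹¹ = x¹⁰, (x⁴)¹² = x¹⁴, (x⁴)¹³ = x, (x⁴)¹⁴ = x⁵, (x⁴)¹⁵ = x⁹, (x⁴)¹⁶ = x¹³, (x⁴)¹⁷ = e.
The smallest positive k with (x⁴)ᵏ = e is 17.

Answer: 17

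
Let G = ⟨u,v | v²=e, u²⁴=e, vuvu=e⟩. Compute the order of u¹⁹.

Compute successive powers until reaching e:
  (u¹⁹)¹ = u¹⁹, (u¹⁹)² = u¹⁴, (u¹⁹)³ = u⁹, (u¹⁹)⁴ = u⁴, (u¹⁹)⁵ = u²³, (u¹⁹)⁶ = u¹⁸, (u¹⁹)⁷ = u¹³, (u¹⁹)⁸ = u⁸, (u¹⁹)⁹ = u³, (u¹⁹)¹⁰ = u²², (u¹⁹)¹¹ = u¹⁷, (u¹⁹)¹² = u¹², (u¹⁹)¹³ = u⁷, (u¹⁹)¹⁴ = u², (u¹⁹)¹⁵ = u²¹, (u¹⁹)¹⁶ = u¹⁶, (u¹⁹)¹⁷ = u¹¹, (u¹⁹)¹⁸ = u⁶, (u¹⁹)¹⁹ = u, (u¹⁹)²⁰ = u²⁰, (u¹⁹)²¹ = u¹⁵, (u¹⁹)²² = u¹⁰, (u¹⁹)²³ = u⁵, (u¹⁹)²⁴ = e.
The smallest positive k with (u¹⁹)ᵏ = e is 24.

Answer: 24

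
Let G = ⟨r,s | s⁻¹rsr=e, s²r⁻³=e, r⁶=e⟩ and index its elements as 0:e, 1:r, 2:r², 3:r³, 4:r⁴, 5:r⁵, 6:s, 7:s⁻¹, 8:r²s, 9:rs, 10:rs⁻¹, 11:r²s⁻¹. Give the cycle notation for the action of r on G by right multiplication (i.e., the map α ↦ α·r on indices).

(0 1 2 3 4 5)(6 11 10 7 8 9)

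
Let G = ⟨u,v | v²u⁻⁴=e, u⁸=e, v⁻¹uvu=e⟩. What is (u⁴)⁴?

Compute successive powers of (u⁴), reducing at each step:
  (u⁴)²: (u⁴) · u⁴ = e
  (u⁴)³: e · u⁴ = u⁴
  (u⁴)⁴: (u⁴) · u⁴ = e

Answer: e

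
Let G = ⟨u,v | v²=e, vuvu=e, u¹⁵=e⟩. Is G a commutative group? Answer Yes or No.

u·v = uv but v·u = u¹⁴v, so u·v ≠ v·u and G is not abelian.

Answer: No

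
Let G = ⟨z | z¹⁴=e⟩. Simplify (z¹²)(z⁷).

Compute (z¹²) · (z⁷) by multiplying left to right and reducing via the relations at each step:
  (z¹²) · z⁷ = z⁵

Answer: z⁵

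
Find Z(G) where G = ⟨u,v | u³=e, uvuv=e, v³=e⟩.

An element z ∈ Z(G) iff z commutes with every generator.
For example e is central: e·u = u = u·e; e·v = v = v·e.
Whereas u ∉ Z(G) since u·v = uv ≠ u²v² = v·u.
Checking each of the 12 elements this way gives Z(G) = {e}, of order 1.

Answer: {e}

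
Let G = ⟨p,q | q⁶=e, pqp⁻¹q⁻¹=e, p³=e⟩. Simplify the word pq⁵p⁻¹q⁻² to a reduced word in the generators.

Multiply left to right, reducing at each step:
  p · q⁵ = pq⁵
  (pq⁵) · p⁻¹ = q⁵
  (q⁵) · q⁻² = q³

Answer: q³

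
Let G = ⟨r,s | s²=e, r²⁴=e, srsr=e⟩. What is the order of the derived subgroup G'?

G' = [G, G] is generated by all commutators. The generator-pair commutators are: [r, s] = r².
The subgroup they normally generate is {e, r², r⁴, r⁶, r⁸, r¹⁰, r¹², r¹⁴, r¹⁶, r¹⁸, r²⁰, r²²}, of order 12.
Check: |G/G'| = 48/12 = 4 is the order of the abelianisation.

Answer: 12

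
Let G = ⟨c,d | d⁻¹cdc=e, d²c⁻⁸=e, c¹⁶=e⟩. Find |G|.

Enumerate words in the generators, reducing via the relations: the distinct elements are
  {c, d, e, cd, c², c³, c⁴, c⁵, c⁶, c⁷, c⁸, c⁹, c²d, c³d, c¹², c¹³, c¹¹, c¹⁰, c¹⁴, c¹⁵, c⁴d, c⁵d, c⁶d, c⁷d, d⁻¹, cd⁻¹, c²d⁻¹, c³d⁻¹, c⁴d⁻¹, c⁵d⁻¹, c⁶d⁻¹, c⁷d⁻¹}.
No further products give new elements, so |G| = 32.

Answer: 32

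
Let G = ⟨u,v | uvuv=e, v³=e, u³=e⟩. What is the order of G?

Enumerate words in the generators, reducing via the relations: the distinct elements are
  {e, u, v, uv, u², v², uv², u²v, vu², v²u, uv²u, u²v²}.
No further products give new elements, so |G| = 12.

Answer: 12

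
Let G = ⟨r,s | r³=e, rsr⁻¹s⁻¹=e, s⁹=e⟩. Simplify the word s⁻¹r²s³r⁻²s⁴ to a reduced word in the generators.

Multiply left to right, reducing at each step:
  (s⁸) · r² = r²s⁸
  (r²s⁸) · s³ = r²s²
  (r²s²) · r⁻² = s²
  (s²) · s⁴ = s⁶

Answer: s⁶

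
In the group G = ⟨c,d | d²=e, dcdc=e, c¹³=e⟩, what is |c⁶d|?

Compute successive powers until reaching e:
  (c⁶d)¹ = c⁶d, (c⁶d)² = e.
The smallest positive k with (c⁶d)ᵏ = e is 2.

Answer: 2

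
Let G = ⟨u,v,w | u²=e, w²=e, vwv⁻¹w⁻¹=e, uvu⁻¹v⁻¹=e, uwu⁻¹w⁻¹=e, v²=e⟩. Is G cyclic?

|G| = 8, but the maximum element order in G is 2 < 8. No single element generates all of G, so G is not cyclic.

Answer: No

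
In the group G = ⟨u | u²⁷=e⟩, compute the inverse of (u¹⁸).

The order of (u¹⁸) is 3 (smallest k with (u¹⁸)ᵏ = e), so (u¹⁸)⁻¹ = (u¹⁸)² = u⁹.
Check: (u¹⁸) · (u⁹) → (u¹⁸) · u⁹ = e, giving e as required.

Answer: u⁹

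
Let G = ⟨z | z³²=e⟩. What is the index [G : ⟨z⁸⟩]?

First find ord(z⁸) by computing successive powers:
  (z⁸)¹ = z⁸, (z⁸)² = z¹⁶, (z⁸)³ = z²⁴, (z⁸)⁴ = e.
So |⟨z⁸⟩| = ord(z⁸) = 4. With |G| = 32, by Lagrange [G : ⟨z⁸⟩] = 32/4 = 8.

Answer: 8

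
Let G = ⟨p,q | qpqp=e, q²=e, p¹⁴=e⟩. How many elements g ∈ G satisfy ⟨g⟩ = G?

⟨g⟩ = G would require ord(g) = |G| = 28, but the maximum element order in G is 14 < 28. So G is not cyclic and no single element generates it: the count is 0.

Answer: 0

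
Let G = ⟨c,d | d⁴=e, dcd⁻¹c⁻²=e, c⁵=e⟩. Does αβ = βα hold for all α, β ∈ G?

c·d = cd but d·c = c²d, so c·d ≠ d·c and G is not abelian.

Answer: No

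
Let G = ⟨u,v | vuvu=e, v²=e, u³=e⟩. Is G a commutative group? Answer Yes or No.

u·v = uv but v·u = u²v, so u·v ≠ v·u and G is not abelian.

Answer: No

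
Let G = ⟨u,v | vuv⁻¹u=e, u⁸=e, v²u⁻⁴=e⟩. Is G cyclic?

Every cyclic group is abelian. But u·v = uv while v·u = u³v⁻¹, so u·v ≠ v·u and G is not abelian. Hence G is not cyclic.

Answer: No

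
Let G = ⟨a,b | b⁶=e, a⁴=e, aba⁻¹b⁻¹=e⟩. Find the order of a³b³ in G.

Compute successive powers until reaching e:
  (a³b³)¹ = a³b³, (a³b³)² = a², (a³b³)³ = ab³, (a³b³)⁴ = e.
The smallest positive k with (a³b³)ᵏ = e is 4.

Answer: 4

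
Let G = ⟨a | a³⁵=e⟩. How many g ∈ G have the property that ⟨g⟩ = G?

G is cyclic of order 35. An element generates G iff its order is 35, and a cyclic group of order 35 has exactly φ(35) = 24 such elements.

Answer: 24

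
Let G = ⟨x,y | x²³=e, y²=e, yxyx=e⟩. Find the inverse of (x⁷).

The order of (x⁷) is 23 (smallest k with (x⁷)ᵏ = e), so (x⁷)⁻¹ = (x⁷)²² = x¹⁶.
Check: (x⁷) · (x¹⁶) → (x⁷) · x¹⁶ = e, giving e as required.

Answer: x¹⁶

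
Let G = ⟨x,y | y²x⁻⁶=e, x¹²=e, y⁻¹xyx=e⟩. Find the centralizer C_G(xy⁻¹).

⟨xy⁻¹⟩ ⊆ C_G(xy⁻¹) since powers of xy⁻¹ commute with xy⁻¹; so |C_G(xy⁻¹)| ≥ |⟨xy⁻¹⟩| = 4.
By orbit–stabilizer, |C_G(xy⁻¹)| = |G| / |conj. class of xy⁻¹| = 24 / 6 = 4.
The 4 elements commuting with xy⁻¹ are {e, x⁶, xy, xy⁻¹}.

Answer: {e, x⁶, xy, xy⁻¹}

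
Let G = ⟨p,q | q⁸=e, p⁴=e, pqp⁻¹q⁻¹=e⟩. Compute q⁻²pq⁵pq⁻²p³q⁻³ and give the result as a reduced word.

Multiply left to right, reducing at each step:
  (q⁶) · p = pq⁶
  (pq⁶) · q⁵ = pq³
  (pq³) · p = p²q³
  (p²q³) · q⁻² = p²q
  (p²q) · p³ = pq
  (pq) · q⁻³ = pq⁶

Answer: pq⁶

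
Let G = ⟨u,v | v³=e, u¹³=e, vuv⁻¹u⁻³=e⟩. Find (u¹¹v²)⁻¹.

The order of (u¹¹v²) is 3 (smallest k with (u¹¹v²)ᵏ = e), so (u¹¹v²)⁻¹ = (u¹¹v²)² = u⁶v.
Check: (u¹¹v²) · (u⁶v) → (u¹¹v²) · u⁶ = v²;   (v²) · v = e, giving e as required.

Answer: u⁶v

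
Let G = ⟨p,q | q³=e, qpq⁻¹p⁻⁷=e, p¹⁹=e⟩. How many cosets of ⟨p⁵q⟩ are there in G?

First find ord(p⁵q) by computing successive powers:
  (p⁵q)¹ = p⁵q, (p⁵q)² = p²q², (p⁵q)³ = e.
So |⟨p⁵q⟩| = ord(p⁵q) = 3. With |G| = 57, by Lagrange [G : ⟨p⁵q⟩] = 57/3 = 19.

Answer: 19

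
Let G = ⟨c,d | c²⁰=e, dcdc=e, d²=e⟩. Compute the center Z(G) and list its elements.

An element z ∈ Z(G) iff z commutes with every generator.
For example c¹⁰ is central: (c¹⁰)·c = c¹¹ = c·(c¹⁰); (c¹⁰)·d = c¹⁰d = d·(c¹⁰).
Whereas c ∉ Z(G) since c·d = cd ≠ c¹⁹d = d·c.
Checking each of the 40 elements this way gives Z(G) = {e, c¹⁰}, of order 2.

Answer: {e, c¹⁰}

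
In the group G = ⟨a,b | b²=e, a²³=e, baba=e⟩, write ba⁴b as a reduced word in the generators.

Multiply left to right, reducing at each step:
  b · a⁴ = a¹⁹b
  (a¹⁹b) · b = a¹⁹

Answer: a¹⁹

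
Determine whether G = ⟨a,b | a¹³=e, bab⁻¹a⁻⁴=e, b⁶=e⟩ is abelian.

a·b = ab but b·a = a⁴b, so a·b ≠ b·a and G is not abelian.

Answer: No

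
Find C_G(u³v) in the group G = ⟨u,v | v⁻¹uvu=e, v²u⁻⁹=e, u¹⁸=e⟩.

⟨u³v⟩ ⊆ C_G(u³v) since powers of u³v commute with u³v; so |C_G(u³v)| ≥ |⟨u³v⟩| = 4.
By orbit–stabilizer, |C_G(u³v)| = |G| / |conj. class of u³v| = 36 / 9 = 4.
The 4 elements commuting with u³v are {e, u⁹, u³v, u³v⁻¹}.

Answer: {e, u⁹, u³v, u³v⁻¹}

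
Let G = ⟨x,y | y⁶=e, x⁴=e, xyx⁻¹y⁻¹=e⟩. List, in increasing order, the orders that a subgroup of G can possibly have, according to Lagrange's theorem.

|G| = 24 = 2³ · 3. By Lagrange's theorem the order of any subgroup divides 24; the divisors of 24 are 1, 2, 3, 4, 6, 8, 12, 24.

Answer: 1, 2, 3, 4, 6, 8, 12, 24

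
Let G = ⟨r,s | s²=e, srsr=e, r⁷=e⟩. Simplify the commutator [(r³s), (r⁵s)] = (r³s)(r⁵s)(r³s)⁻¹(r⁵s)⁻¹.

[(r³s), (r⁵s)] = (r³s)·(r⁵s)·(r³s)⁻¹·(r⁵s)⁻¹.
  (r³s) · (r⁵s) = r⁵
  (r⁵) · (r³s) = rs
  (rs) · (r⁵s) = r³

Answer: r³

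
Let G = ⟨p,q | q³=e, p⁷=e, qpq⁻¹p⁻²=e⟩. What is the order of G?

Enumerate words in the generators, reducing via the relations: the distinct elements are
  {e, p, q, pq, p², p³, p⁴, p⁵, p⁶, q², pq², p²q, p³q, p⁴q, p⁵q, p⁶q, p²q², p³q², p⁴q², p⁵q², p⁶q²}.
No further products give new elements, so |G| = 21.

Answer: 21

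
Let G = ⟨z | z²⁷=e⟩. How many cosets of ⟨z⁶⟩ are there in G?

First find ord(z⁶) by computing successive powers:
  (z⁶)¹ = z⁶, (z⁶)² = z¹², (z⁶)³ = z¹⁸, (z⁶)⁴ = z²⁴, (z⁶)⁵ = z³, (z⁶)⁶ = z⁹, (z⁶)⁷ = z¹⁵, (z⁶)⁸ = z²¹, (z⁶)⁹ = e.
So |⟨z⁶⟩| = ord(z⁶) = 9. With |G| = 27, by Lagrange [G : ⟨z⁶⟩] = 27/9 = 3.

Answer: 3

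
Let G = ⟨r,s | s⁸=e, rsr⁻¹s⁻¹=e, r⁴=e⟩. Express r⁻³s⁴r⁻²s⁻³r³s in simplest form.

Multiply left to right, reducing at each step:
  r · s⁴ = rs⁴
  (rs⁴) · r⁻² = r³s⁴
  (r³s⁴) · s⁻³ = r³s
  (r³s) · r³ = r²s
  (r²s) · s = r²s²

Answer: r²s²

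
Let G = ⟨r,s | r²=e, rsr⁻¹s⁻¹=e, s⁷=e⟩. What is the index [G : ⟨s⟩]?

First find ord(s) by computing successive powers:
  s¹ = s, s² = s², s³ = s³, s⁴ = s⁴, s⁵ = s⁵, s⁶ = s⁶, s⁷ = e.
So |⟨s⟩| = ord(s) = 7. With |G| = 14, by Lagrange [G : ⟨s⟩] = 14/7 = 2.

Answer: 2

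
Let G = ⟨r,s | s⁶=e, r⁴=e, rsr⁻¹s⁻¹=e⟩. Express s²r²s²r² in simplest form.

Multiply left to right, reducing at each step:
  (s²) · r² = r²s²
  (r²s²) · s² = r²s⁴
  (r²s⁴) · r² = s⁴

Answer: s⁴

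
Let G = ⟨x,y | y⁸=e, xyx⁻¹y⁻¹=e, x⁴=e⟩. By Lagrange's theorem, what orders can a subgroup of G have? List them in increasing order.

|G| = 32 = 2⁵. By Lagrange's theorem the order of any subgroup divides 32; the divisors of 32 are 1, 2, 4, 8, 16, 32.

Answer: 1, 2, 4, 8, 16, 32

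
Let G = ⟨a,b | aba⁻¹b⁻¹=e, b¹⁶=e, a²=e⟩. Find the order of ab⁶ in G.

Compute successive powers until reaching e:
  (ab⁶)¹ = ab⁶, (ab⁶)² = b¹², (ab⁶)³ = ab², (ab⁶)⁴ = b⁸, (ab⁶)⁵ = ab¹⁴, (ab⁶)⁶ = b⁴, (ab⁶)⁷ = ab¹⁰, (ab⁶)⁸ = e.
The smallest positive k with (ab⁶)ᵏ = e is 8.

Answer: 8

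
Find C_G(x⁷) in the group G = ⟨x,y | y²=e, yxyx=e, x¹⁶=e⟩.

⟨x⁷⟩ ⊆ C_G(x⁷) since powers of x⁷ commute with x⁷; so |C_G(x⁷)| ≥ |⟨x⁷⟩| = 16.
By orbit–stabilizer, |C_G(x⁷)| = |G| / |conj. class of x⁷| = 32 / 2 = 16.
The 16 elements commuting with x⁷ are {e, x, x², x³, x⁴, x⁵, x⁶, x⁷, x⁸, x⁹, x¹⁰, x¹¹, x¹², x¹³, x¹⁴, x¹⁵}.

Answer: {e, x, x², x³, x⁴, x⁵, x⁶, x⁷, x⁸, x⁹, x¹⁰, x¹¹, x¹², x¹³, x¹⁴, x¹⁵}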